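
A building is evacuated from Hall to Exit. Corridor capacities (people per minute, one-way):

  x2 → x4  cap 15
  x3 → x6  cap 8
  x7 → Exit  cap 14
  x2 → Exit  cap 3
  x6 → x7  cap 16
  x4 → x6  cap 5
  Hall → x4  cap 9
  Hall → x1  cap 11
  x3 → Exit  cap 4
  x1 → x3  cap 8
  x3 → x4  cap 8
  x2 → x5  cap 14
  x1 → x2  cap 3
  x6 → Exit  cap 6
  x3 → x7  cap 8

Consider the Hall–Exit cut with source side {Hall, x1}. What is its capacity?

Edges leaving {Hall, x1}: Hall→x4 (9), x1→x2 (3), x1→x3 (8).
Cut capacity = 9 + 3 + 8 = 20.

20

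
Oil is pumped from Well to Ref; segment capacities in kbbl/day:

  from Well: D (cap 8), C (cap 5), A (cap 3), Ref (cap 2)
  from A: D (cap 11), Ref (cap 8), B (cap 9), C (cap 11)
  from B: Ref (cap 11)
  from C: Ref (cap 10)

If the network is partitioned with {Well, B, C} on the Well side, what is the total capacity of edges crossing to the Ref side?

34

Edges leaving {Well, B, C}: Well→A (3), Well→D (8), Well→Ref (2), B→Ref (11), C→Ref (10).
Cut capacity = 3 + 8 + 2 + 11 + 10 = 34.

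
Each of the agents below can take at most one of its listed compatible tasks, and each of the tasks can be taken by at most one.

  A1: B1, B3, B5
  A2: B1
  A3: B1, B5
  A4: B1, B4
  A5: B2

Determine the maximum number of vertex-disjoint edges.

Unit-capacity flow: source→left, listed edges, right→sink; max matching = max flow.
Augmenting path A1→B1 (+1); matched 1.
Augmenting path A3→B5 (+1); matched 2.
Augmenting path A4→B4 (+1); matched 3.
Augmenting path A5→B2 (+1); matched 4.
Augmenting path A2→B1→A1→B3 (+1); matched 5.
No augmenting path remains; maximum matching = 5.
König certificate: {A1, A2, A3, A4, A5} is a vertex cover of size 5 (every listed pair touches it), so no matching can be larger.

5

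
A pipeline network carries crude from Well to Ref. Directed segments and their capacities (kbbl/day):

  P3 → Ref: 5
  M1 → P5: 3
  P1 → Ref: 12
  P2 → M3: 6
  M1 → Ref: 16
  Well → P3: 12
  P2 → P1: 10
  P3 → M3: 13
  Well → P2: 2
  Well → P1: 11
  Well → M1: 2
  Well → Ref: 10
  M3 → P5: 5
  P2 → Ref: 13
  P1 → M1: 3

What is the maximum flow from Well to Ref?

30

Augment Well→Ref: bottleneck 10, flow now 10.
Augment Well→P3→Ref: bottleneck 5, flow now 15.
Augment Well→P2→Ref: bottleneck 2, flow now 17.
Augment Well→P1→Ref: bottleneck 11, flow now 28.
Augment Well→M1→Ref: bottleneck 2, flow now 30.
No augmenting path remains; maximum flow = 30.
In the residual graph, reachable from Well: {Well, P3, M3, P5}.
Min-cut edges: Well→P2 (2), Well→P1 (11), Well→M1 (2), Well→Ref (10), P3→Ref (5); capacity 2 + 11 + 2 + 10 + 5 = 30.
This cut is saturated, so no flow can exceed 30.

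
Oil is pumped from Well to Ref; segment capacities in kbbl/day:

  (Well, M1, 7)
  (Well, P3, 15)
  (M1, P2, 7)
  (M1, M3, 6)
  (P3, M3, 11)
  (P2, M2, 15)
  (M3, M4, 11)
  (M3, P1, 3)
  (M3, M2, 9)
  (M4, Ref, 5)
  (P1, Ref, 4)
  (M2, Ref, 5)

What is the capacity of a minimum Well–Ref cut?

13

Augment Well→M1→P2→M2→Ref: bottleneck 5, flow now 5.
Augment Well→M1→M3→M4→Ref: bottleneck 2, flow now 7.
Augment Well→P3→M3→M4→Ref: bottleneck 3, flow now 10.
Augment Well→P3→M3→P1→Ref: bottleneck 3, flow now 13.
No augmenting path remains; maximum flow = 13.
By max-flow min-cut, the minimum cut capacity equals the max flow.
In the residual graph, reachable from Well: {Well, M1, P3, P2, M3, M4, M2}.
Min-cut edges: M3→P1 (3), M4→Ref (5), M2→Ref (5); capacity 3 + 5 + 5 = 13.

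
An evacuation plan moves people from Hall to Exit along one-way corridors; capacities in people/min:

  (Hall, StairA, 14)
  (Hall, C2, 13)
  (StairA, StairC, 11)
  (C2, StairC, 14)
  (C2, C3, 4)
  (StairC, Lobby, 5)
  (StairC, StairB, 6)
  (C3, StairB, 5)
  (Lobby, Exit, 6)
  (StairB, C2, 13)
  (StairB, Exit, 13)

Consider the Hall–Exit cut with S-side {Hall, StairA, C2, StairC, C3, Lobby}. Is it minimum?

Given cut capacity: 6 + 5 + 6 = 17.
Augment Hall→StairA→StairC→Lobby→Exit: bottleneck 5, flow now 5.
Augment Hall→StairA→StairC→StairB→Exit: bottleneck 6, flow now 11.
Augment Hall→C2→C3→StairB→Exit: bottleneck 4, flow now 15.
No augmenting path remains; maximum flow = 15.
In the residual graph, reachable from Hall: {Hall, StairA, C2, StairC}.
Min-cut edges: C2→C3 (4), StairC→Lobby (5), StairC→StairB (6); capacity 4 + 5 + 6 = 15.
Cut capacity 17 exceeds the max flow 15, so it is not minimum.

No — its capacity is 17, but the minimum cut has capacity 15.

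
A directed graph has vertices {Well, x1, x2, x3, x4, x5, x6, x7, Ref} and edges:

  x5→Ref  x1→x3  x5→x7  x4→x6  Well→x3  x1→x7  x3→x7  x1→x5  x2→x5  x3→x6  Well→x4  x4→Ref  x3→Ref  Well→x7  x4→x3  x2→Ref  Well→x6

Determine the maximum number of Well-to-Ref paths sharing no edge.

2

Assign every edge capacity 1; by Menger, the answer equals the max flow.
Path Well→x3→Ref (+1); total 1.
Path Well→x4→Ref (+1); total 2.
No residual Well→Ref path; max flow = 2.
Certifying cut of size 2: {Well→x3, Well→x4}.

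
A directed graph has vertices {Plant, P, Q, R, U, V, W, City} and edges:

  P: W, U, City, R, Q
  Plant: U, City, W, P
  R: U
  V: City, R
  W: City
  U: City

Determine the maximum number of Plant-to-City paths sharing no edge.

4

Assign every edge capacity 1; by Menger, the answer equals the max flow.
Path Plant→City (+1); total 1.
Path Plant→P→City (+1); total 2.
Path Plant→U→City (+1); total 3.
Path Plant→W→City (+1); total 4.
No residual Plant→City path; max flow = 4.
Certifying cut of size 4: {Plant→City, Plant→P, Plant→U, Plant→W}.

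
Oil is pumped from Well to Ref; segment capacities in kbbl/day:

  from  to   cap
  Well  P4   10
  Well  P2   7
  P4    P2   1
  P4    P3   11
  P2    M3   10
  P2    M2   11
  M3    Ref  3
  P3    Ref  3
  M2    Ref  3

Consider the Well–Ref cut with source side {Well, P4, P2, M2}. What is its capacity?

24

Edges leaving {Well, P4, P2, M2}: P4→P3 (11), P2→M3 (10), M2→Ref (3).
Cut capacity = 11 + 10 + 3 = 24.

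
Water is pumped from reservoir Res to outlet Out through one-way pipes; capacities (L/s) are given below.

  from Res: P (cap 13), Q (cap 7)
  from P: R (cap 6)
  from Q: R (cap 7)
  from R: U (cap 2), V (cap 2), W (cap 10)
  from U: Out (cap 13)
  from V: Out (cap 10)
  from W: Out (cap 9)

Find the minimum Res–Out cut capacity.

13

Augment Res→P→R→U→Out: bottleneck 2, flow now 2.
Augment Res→P→R→V→Out: bottleneck 2, flow now 4.
Augment Res→P→R→W→Out: bottleneck 2, flow now 6.
Augment Res→Q→R→W→Out: bottleneck 7, flow now 13.
No augmenting path remains; maximum flow = 13.
By max-flow min-cut, the minimum cut capacity equals the max flow.
In the residual graph, reachable from Res: {Res, P}.
Min-cut edges: Res→Q (7), P→R (6); capacity 7 + 6 = 13.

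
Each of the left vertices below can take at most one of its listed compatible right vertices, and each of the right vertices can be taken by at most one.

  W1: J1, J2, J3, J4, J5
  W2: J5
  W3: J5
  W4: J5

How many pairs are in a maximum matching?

2

Unit-capacity flow: source→left, listed edges, right→sink; max matching = max flow.
Augmenting path W1→J1 (+1); matched 1.
Augmenting path W2→J5 (+1); matched 2.
No augmenting path remains; maximum matching = 2.
König certificate: {W1, J5} is a vertex cover of size 2 (every listed pair touches it), so no matching can be larger.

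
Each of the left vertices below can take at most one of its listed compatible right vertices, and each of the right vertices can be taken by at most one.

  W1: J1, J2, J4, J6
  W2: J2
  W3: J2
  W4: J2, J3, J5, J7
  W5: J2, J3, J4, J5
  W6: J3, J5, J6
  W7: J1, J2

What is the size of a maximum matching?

6

Unit-capacity flow: source→left, listed edges, right→sink; max matching = max flow.
Augmenting path W1→J1 (+1); matched 1.
Augmenting path W2→J2 (+1); matched 2.
Augmenting path W4→J3 (+1); matched 3.
Augmenting path W5→J4 (+1); matched 4.
Augmenting path W6→J5 (+1); matched 5.
Augmenting path W7→J1→W1→J6 (+1); matched 6.
No augmenting path remains; maximum matching = 6.
König certificate: {W1, W4, W5, W6, W7, J2} is a vertex cover of size 6 (every listed pair touches it), so no matching can be larger.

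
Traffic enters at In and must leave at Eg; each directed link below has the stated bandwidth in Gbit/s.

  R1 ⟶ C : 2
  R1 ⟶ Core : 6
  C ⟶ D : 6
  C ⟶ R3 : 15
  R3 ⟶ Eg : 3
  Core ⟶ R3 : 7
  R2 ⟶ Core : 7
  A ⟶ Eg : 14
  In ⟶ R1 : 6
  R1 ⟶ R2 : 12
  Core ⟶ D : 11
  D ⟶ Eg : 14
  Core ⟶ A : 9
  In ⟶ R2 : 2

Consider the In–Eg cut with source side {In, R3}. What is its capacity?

Edges leaving {In, R3}: In→R2 (2), In→R1 (6), R3→Eg (3).
Cut capacity = 2 + 6 + 3 = 11.

11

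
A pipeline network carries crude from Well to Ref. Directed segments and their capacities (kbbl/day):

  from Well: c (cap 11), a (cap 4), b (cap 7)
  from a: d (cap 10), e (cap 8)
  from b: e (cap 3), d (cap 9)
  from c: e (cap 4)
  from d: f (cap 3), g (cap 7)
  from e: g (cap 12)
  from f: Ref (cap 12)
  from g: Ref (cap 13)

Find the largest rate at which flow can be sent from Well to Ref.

15

Augment Well→a→d→f→Ref: bottleneck 3, flow now 3.
Augment Well→a→d→g→Ref: bottleneck 1, flow now 4.
Augment Well→b→d→g→Ref: bottleneck 6, flow now 10.
Augment Well→b→e→g→Ref: bottleneck 1, flow now 11.
Augment Well→c→e→g→Ref: bottleneck 4, flow now 15.
No augmenting path remains; maximum flow = 15.
In the residual graph, reachable from Well: {Well, c}.
Min-cut edges: Well→a (4), Well→b (7), c→e (4); capacity 4 + 7 + 4 = 15.
This cut is saturated, so no flow can exceed 15.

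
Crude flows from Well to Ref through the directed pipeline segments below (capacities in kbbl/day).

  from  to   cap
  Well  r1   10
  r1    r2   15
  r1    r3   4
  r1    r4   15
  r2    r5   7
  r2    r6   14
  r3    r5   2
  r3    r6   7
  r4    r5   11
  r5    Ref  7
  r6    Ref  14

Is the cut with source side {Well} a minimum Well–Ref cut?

Yes — it is a minimum cut (capacity 10).

Given cut capacity: 10 = 10.
Augment Well→r1→r2→r5→Ref: bottleneck 7, flow now 7.
Augment Well→r1→r2→r6→Ref: bottleneck 3, flow now 10.
No augmenting path remains; maximum flow = 10.
Cut capacity 10 equals the max flow, so it is a minimum cut.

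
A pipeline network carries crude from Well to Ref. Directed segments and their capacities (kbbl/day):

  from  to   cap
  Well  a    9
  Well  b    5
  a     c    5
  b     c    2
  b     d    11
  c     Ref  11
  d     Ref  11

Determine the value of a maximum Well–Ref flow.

Augment Well→a→c→Ref: bottleneck 5, flow now 5.
Augment Well→b→c→Ref: bottleneck 2, flow now 7.
Augment Well→b→d→Ref: bottleneck 3, flow now 10.
No augmenting path remains; maximum flow = 10.
In the residual graph, reachable from Well: {Well, a}.
Min-cut edges: Well→b (5), a→c (5); capacity 5 + 5 = 10.
This cut is saturated, so no flow can exceed 10.

10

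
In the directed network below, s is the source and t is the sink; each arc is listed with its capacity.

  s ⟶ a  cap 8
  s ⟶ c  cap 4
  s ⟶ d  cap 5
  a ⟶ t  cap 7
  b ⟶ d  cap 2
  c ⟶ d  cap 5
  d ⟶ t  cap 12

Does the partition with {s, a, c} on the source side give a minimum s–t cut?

Given cut capacity: 5 + 7 + 5 = 17.
Augment s→a→t: bottleneck 7, flow now 7.
Augment s→d→t: bottleneck 5, flow now 12.
Augment s→c→d→t: bottleneck 4, flow now 16.
No augmenting path remains; maximum flow = 16.
In the residual graph, reachable from s: {s, a}.
Min-cut edges: s→c (4), s→d (5), a→t (7); capacity 4 + 5 + 7 = 16.
Cut capacity 17 exceeds the max flow 16, so it is not minimum.

No — its capacity is 17, but the minimum cut has capacity 16.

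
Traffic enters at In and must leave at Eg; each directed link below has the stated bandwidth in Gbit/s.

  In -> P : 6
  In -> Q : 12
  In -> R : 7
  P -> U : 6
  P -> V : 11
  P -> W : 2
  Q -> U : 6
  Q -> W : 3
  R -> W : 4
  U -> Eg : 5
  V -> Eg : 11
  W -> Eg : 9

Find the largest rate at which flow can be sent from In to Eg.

Augment In→P→U→Eg: bottleneck 5, flow now 5.
Augment In→P→V→Eg: bottleneck 1, flow now 6.
Augment In→Q→W→Eg: bottleneck 3, flow now 9.
Augment In→R→W→Eg: bottleneck 4, flow now 13.
Augment In→Q→U→P→V→Eg: bottleneck 5, flow now 18. (uses reverse residual edge)
No augmenting path remains; maximum flow = 18.
In the residual graph, reachable from In: {In, Q, R, U}.
Min-cut edges: In→P (6), Q→W (3), R→W (4), U→Eg (5); capacity 6 + 3 + 4 + 5 = 18.
This cut is saturated, so no flow can exceed 18.

18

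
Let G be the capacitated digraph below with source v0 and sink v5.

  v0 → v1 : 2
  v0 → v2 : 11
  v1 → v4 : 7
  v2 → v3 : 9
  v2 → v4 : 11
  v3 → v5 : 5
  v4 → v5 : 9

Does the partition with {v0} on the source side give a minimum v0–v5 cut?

Yes — it is a minimum cut (capacity 13).

Given cut capacity: 2 + 11 = 13.
Augment v0→v1→v4→v5: bottleneck 2, flow now 2.
Augment v0→v2→v3→v5: bottleneck 5, flow now 7.
Augment v0→v2→v4→v5: bottleneck 6, flow now 13.
No augmenting path remains; maximum flow = 13.
Cut capacity 13 equals the max flow, so it is a minimum cut.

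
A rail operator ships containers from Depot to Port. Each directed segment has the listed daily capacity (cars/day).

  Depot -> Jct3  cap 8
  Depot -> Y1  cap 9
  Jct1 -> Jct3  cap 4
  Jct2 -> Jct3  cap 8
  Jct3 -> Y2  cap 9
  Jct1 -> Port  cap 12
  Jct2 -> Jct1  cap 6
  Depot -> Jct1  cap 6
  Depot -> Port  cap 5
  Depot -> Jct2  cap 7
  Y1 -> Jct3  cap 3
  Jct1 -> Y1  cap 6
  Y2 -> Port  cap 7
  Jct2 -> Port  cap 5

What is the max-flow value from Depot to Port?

25

Augment Depot→Port: bottleneck 5, flow now 5.
Augment Depot→Jct2→Port: bottleneck 5, flow now 10.
Augment Depot→Jct1→Port: bottleneck 6, flow now 16.
Augment Depot→Jct2→Jct1→Port: bottleneck 2, flow now 18.
Augment Depot→Jct3→Y2→Port: bottleneck 7, flow now 25.
No augmenting path remains; maximum flow = 25.
In the residual graph, reachable from Depot: {Depot, Y1, Jct3, Y2}.
Min-cut edges: Depot→Jct2 (7), Depot→Jct1 (6), Depot→Port (5), Y2→Port (7); capacity 7 + 6 + 5 + 7 = 25.
This cut is saturated, so no flow can exceed 25.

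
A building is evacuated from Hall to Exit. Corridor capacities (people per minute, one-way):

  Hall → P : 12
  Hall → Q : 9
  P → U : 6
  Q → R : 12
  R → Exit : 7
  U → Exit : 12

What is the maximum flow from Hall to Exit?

Augment Hall→P→U→Exit: bottleneck 6, flow now 6.
Augment Hall→Q→R→Exit: bottleneck 7, flow now 13.
No augmenting path remains; maximum flow = 13.
In the residual graph, reachable from Hall: {Hall, P, Q, R}.
Min-cut edges: P→U (6), R→Exit (7); capacity 6 + 7 = 13.
This cut is saturated, so no flow can exceed 13.

13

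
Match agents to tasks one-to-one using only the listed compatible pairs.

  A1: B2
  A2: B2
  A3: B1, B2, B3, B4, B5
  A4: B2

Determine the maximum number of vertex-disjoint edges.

2

Unit-capacity flow: source→left, listed edges, right→sink; max matching = max flow.
Augmenting path A1→B2 (+1); matched 1.
Augmenting path A3→B1 (+1); matched 2.
No augmenting path remains; maximum matching = 2.
König certificate: {A3, B2} is a vertex cover of size 2 (every listed pair touches it), so no matching can be larger.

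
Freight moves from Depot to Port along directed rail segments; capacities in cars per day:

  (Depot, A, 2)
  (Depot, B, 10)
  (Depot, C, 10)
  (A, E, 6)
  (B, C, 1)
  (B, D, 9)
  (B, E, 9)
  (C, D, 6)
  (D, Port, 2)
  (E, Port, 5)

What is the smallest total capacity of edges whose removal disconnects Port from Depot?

7

Augment Depot→A→E→Port: bottleneck 2, flow now 2.
Augment Depot→B→D→Port: bottleneck 2, flow now 4.
Augment Depot→B→E→Port: bottleneck 3, flow now 7.
No augmenting path remains; maximum flow = 7.
By max-flow min-cut, the minimum cut capacity equals the max flow.
In the residual graph, reachable from Depot: {Depot, A, B, C, D, E}.
Min-cut edges: D→Port (2), E→Port (5); capacity 2 + 5 = 7.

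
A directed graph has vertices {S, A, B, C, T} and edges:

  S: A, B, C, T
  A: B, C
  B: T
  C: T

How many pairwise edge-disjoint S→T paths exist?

3

Assign every edge capacity 1; by Menger, the answer equals the max flow.
Path S→T (+1); total 1.
Path S→B→T (+1); total 2.
Path S→C→T (+1); total 3.
No residual S→T path; max flow = 3.
Certifying cut of size 3: {B→T, C→T, S→T}.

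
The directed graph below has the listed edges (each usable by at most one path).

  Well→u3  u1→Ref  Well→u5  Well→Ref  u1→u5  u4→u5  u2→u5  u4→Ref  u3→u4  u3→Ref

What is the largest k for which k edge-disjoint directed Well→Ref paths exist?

2

Assign every edge capacity 1; by Menger, the answer equals the max flow.
Path Well→Ref (+1); total 1.
Path Well→u3→Ref (+1); total 2.
No residual Well→Ref path; max flow = 2.
Certifying cut of size 2: {Well→Ref, Well→u3}.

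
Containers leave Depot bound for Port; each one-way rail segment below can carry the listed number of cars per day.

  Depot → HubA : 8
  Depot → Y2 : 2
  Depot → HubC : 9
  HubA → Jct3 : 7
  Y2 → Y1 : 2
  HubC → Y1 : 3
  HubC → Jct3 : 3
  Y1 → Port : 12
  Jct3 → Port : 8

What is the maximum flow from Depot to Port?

Augment Depot→HubA→Jct3→Port: bottleneck 7, flow now 7.
Augment Depot→Y2→Y1→Port: bottleneck 2, flow now 9.
Augment Depot→HubC→Y1→Port: bottleneck 3, flow now 12.
Augment Depot→HubC→Jct3→Port: bottleneck 1, flow now 13.
No augmenting path remains; maximum flow = 13.
In the residual graph, reachable from Depot: {Depot, HubA, HubC, Jct3}.
Min-cut edges: Depot→Y2 (2), HubC→Y1 (3), Jct3→Port (8); capacity 2 + 3 + 8 = 13.
This cut is saturated, so no flow can exceed 13.

13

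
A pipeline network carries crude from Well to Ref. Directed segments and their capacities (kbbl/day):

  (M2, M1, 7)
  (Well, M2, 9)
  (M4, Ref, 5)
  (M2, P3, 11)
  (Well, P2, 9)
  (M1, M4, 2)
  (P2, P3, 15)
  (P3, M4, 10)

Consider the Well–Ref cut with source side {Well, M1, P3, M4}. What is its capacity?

Edges leaving {Well, M1, P3, M4}: Well→M2 (9), Well→P2 (9), M4→Ref (5).
Cut capacity = 9 + 9 + 5 = 23.

23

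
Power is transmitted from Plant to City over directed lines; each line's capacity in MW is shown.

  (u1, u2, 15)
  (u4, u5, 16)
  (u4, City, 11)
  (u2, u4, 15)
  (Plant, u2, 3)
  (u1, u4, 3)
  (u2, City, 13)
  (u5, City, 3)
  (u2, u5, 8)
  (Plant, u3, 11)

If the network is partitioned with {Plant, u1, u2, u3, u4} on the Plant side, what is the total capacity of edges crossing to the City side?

48

Edges leaving {Plant, u1, u2, u3, u4}: u2→u5 (8), u2→City (13), u4→u5 (16), u4→City (11).
Cut capacity = 8 + 13 + 16 + 11 = 48.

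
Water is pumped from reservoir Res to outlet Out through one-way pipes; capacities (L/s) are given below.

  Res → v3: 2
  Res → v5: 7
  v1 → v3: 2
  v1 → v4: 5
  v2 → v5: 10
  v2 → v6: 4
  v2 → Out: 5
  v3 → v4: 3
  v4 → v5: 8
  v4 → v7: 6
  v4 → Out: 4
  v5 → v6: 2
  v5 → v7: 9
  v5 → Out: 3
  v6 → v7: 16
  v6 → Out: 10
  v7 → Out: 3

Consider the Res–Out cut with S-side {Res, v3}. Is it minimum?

Given cut capacity: 7 + 3 = 10.
Augment Res→v5→Out: bottleneck 3, flow now 3.
Augment Res→v3→v4→Out: bottleneck 2, flow now 5.
Augment Res→v5→v6→Out: bottleneck 2, flow now 7.
Augment Res→v5→v7→Out: bottleneck 2, flow now 9.
No augmenting path remains; maximum flow = 9.
In the residual graph, reachable from Res: {Res}.
Min-cut edges: Res→v3 (2), Res→v5 (7); capacity 2 + 7 = 9.
Cut capacity 10 exceeds the max flow 9, so it is not minimum.

No — its capacity is 10, but the minimum cut has capacity 9.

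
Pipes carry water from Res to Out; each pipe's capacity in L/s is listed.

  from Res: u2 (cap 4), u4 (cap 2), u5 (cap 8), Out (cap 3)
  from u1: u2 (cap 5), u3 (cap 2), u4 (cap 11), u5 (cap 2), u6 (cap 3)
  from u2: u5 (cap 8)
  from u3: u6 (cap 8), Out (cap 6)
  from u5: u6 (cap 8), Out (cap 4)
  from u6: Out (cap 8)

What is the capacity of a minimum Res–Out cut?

15

Augment Res→Out: bottleneck 3, flow now 3.
Augment Res→u5→Out: bottleneck 4, flow now 7.
Augment Res→u5→u6→Out: bottleneck 4, flow now 11.
Augment Res→u2→u5→u6→Out: bottleneck 4, flow now 15.
No augmenting path remains; maximum flow = 15.
By max-flow min-cut, the minimum cut capacity equals the max flow.
In the residual graph, reachable from Res: {Res, u4}.
Min-cut edges: Res→u2 (4), Res→u5 (8), Res→Out (3); capacity 4 + 8 + 3 = 15.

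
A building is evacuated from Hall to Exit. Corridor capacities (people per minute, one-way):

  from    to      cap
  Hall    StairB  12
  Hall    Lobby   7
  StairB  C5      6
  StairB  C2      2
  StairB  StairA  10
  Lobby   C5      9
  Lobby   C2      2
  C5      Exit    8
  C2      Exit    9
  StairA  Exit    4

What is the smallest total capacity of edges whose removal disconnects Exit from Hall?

16

Augment Hall→StairB→C5→Exit: bottleneck 6, flow now 6.
Augment Hall→StairB→C2→Exit: bottleneck 2, flow now 8.
Augment Hall→StairB→StairA→Exit: bottleneck 4, flow now 12.
Augment Hall→Lobby→C5→Exit: bottleneck 2, flow now 14.
Augment Hall→Lobby→C2→Exit: bottleneck 2, flow now 16.
No augmenting path remains; maximum flow = 16.
By max-flow min-cut, the minimum cut capacity equals the max flow.
In the residual graph, reachable from Hall: {Hall, StairB, Lobby, C5, StairA}.
Min-cut edges: StairB→C2 (2), Lobby→C2 (2), C5→Exit (8), StairA→Exit (4); capacity 2 + 2 + 8 + 4 = 16.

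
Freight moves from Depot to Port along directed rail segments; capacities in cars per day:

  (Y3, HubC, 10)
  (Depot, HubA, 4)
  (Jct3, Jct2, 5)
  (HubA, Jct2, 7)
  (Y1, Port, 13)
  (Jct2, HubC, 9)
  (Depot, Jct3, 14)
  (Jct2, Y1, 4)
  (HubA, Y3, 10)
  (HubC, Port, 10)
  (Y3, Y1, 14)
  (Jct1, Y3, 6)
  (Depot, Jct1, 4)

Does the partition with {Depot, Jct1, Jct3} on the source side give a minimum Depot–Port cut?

No — its capacity is 15, but the minimum cut has capacity 13.

Given cut capacity: 4 + 6 + 5 = 15.
Augment Depot→Jct1→Y3→Y1→Port: bottleneck 4, flow now 4.
Augment Depot→HubA→Jct2→Y1→Port: bottleneck 4, flow now 8.
Augment Depot→Jct3→Jct2→HubC→Port: bottleneck 5, flow now 13.
No augmenting path remains; maximum flow = 13.
In the residual graph, reachable from Depot: {Depot, Jct3}.
Min-cut edges: Depot→Jct1 (4), Depot→HubA (4), Jct3→Jct2 (5); capacity 4 + 4 + 5 = 13.
Cut capacity 15 exceeds the max flow 13, so it is not minimum.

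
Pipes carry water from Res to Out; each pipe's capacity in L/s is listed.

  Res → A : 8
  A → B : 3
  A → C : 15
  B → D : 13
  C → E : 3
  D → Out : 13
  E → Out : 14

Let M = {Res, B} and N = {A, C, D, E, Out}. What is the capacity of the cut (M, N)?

Edges leaving {Res, B}: Res→A (8), B→D (13).
Cut capacity = 8 + 13 = 21.

21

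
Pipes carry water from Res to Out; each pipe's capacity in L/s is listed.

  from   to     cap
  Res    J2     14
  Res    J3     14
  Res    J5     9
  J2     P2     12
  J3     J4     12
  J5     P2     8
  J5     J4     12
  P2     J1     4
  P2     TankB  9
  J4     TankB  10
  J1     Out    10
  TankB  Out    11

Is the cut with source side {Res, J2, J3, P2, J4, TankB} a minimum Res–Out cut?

Given cut capacity: 9 + 4 + 11 = 24.
Augment Res→J2→P2→J1→Out: bottleneck 4, flow now 4.
Augment Res→J2→P2→TankB→Out: bottleneck 8, flow now 12.
Augment Res→J3→J4→TankB→Out: bottleneck 3, flow now 15.
No augmenting path remains; maximum flow = 15.
In the residual graph, reachable from Res: {Res, J2, J3, J5, P2, J4, TankB}.
Min-cut edges: P2→J1 (4), TankB→Out (11); capacity 4 + 11 = 15.
Cut capacity 24 exceeds the max flow 15, so it is not minimum.

No — its capacity is 24, but the minimum cut has capacity 15.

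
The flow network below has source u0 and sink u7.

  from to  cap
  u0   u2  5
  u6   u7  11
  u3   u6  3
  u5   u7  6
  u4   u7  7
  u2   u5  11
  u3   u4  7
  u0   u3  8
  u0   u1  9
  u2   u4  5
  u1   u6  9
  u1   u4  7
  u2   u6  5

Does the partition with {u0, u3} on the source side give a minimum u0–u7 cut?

No — its capacity is 24, but the minimum cut has capacity 22.

Given cut capacity: 9 + 5 + 7 + 3 = 24.
Augment u0→u1→u4→u7: bottleneck 7, flow now 7.
Augment u0→u1→u6→u7: bottleneck 2, flow now 9.
Augment u0→u2→u5→u7: bottleneck 5, flow now 14.
Augment u0→u3→u6→u7: bottleneck 3, flow now 17.
Augment u0→u3→u4→u1→u6→u7: bottleneck 5, flow now 22. (uses reverse residual edge)
No augmenting path remains; maximum flow = 22.
In the residual graph, reachable from u0: {u0}.
Min-cut edges: u0→u1 (9), u0→u2 (5), u0→u3 (8); capacity 9 + 5 + 8 = 22.
Cut capacity 24 exceeds the max flow 22, so it is not minimum.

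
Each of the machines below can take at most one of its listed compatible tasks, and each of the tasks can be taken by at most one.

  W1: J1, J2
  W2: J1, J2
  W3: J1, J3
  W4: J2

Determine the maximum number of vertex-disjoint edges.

3

Unit-capacity flow: source→left, listed edges, right→sink; max matching = max flow.
Augmenting path W1→J1 (+1); matched 1.
Augmenting path W2→J2 (+1); matched 2.
Augmenting path W3→J3 (+1); matched 3.
No augmenting path remains; maximum matching = 3.
König certificate: {W3, J1, J2} is a vertex cover of size 3 (every listed pair touches it), so no matching can be larger.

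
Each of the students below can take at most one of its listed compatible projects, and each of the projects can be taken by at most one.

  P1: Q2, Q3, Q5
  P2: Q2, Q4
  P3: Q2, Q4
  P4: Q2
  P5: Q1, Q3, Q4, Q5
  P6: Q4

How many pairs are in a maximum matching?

Unit-capacity flow: source→left, listed edges, right→sink; max matching = max flow.
Augmenting path P1→Q2 (+1); matched 1.
Augmenting path P2→Q4 (+1); matched 2.
Augmenting path P5→Q1 (+1); matched 3.
Augmenting path P3→Q2→P1→Q3 (+1); matched 4.
No augmenting path remains; maximum matching = 4.
König certificate: {P1, P5, Q2, Q4} is a vertex cover of size 4 (every listed pair touches it), so no matching can be larger.

4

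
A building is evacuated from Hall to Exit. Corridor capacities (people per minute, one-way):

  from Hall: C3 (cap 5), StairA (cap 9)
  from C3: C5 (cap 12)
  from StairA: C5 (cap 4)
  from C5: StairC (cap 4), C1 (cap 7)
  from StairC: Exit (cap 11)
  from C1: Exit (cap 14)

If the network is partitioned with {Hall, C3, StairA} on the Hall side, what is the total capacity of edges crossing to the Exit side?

Edges leaving {Hall, C3, StairA}: C3→C5 (12), StairA→C5 (4).
Cut capacity = 12 + 4 = 16.

16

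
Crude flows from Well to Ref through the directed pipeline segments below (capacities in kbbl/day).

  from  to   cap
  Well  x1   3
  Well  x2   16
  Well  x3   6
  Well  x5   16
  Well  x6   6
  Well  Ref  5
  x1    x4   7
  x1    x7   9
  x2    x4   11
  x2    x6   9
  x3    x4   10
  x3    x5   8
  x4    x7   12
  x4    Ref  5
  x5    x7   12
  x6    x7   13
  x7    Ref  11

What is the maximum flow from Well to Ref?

Augment Well→Ref: bottleneck 5, flow now 5.
Augment Well→x1→x4→Ref: bottleneck 3, flow now 8.
Augment Well→x2→x4→Ref: bottleneck 2, flow now 10.
Augment Well→x5→x7→Ref: bottleneck 11, flow now 21.
No augmenting path remains; maximum flow = 21.
In the residual graph, reachable from Well: {Well, x1, x2, x3, x4, x5, x6, x7}.
Min-cut edges: Well→Ref (5), x4→Ref (5), x7→Ref (11); capacity 5 + 5 + 11 = 21.
This cut is saturated, so no flow can exceed 21.

21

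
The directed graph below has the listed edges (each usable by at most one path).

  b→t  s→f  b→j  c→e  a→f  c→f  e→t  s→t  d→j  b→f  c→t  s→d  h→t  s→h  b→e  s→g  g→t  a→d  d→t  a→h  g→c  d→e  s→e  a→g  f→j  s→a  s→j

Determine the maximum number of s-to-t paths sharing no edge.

Assign every edge capacity 1; by Menger, the answer equals the max flow.
Path s→t (+1); total 1.
Path s→d→t (+1); total 2.
Path s→e→t (+1); total 3.
Path s→g→t (+1); total 4.
Path s→h→t (+1); total 5.
Path s→a→g→c→t (+1); total 6.
No residual s→t path; max flow = 6.
Certifying cut of size 6: {s→a, s→d, s→e, s→g, s→h, s→t}.

6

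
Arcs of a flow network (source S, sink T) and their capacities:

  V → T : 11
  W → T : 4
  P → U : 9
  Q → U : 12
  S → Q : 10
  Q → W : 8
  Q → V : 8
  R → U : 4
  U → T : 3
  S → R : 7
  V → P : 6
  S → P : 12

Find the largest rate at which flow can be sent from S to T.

13

Augment S→P→U→T: bottleneck 3, flow now 3.
Augment S→Q→V→T: bottleneck 8, flow now 11.
Augment S→Q→W→T: bottleneck 2, flow now 13.
No augmenting path remains; maximum flow = 13.
In the residual graph, reachable from S: {S, P, R, U}.
Min-cut edges: S→Q (10), U→T (3); capacity 10 + 3 = 13.
This cut is saturated, so no flow can exceed 13.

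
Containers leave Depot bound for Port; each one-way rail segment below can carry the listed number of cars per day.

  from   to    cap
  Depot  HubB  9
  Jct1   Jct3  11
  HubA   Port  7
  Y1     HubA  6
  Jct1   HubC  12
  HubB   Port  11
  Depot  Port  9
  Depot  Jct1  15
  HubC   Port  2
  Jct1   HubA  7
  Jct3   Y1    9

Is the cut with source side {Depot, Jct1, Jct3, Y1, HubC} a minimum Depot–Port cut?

Given cut capacity: 9 + 9 + 7 + 6 + 2 = 33.
Augment Depot→Port: bottleneck 9, flow now 9.
Augment Depot→HubB→Port: bottleneck 9, flow now 18.
Augment Depot→Jct1→HubA→Port: bottleneck 7, flow now 25.
Augment Depot→Jct1→HubC→Port: bottleneck 2, flow now 27.
No augmenting path remains; maximum flow = 27.
In the residual graph, reachable from Depot: {Depot, Jct1, Jct3, Y1, HubA, HubC}.
Min-cut edges: Depot→HubB (9), Depot→Port (9), HubA→Port (7), HubC→Port (2); capacity 9 + 9 + 7 + 2 = 27.
Cut capacity 33 exceeds the max flow 27, so it is not minimum.

No — its capacity is 33, but the minimum cut has capacity 27.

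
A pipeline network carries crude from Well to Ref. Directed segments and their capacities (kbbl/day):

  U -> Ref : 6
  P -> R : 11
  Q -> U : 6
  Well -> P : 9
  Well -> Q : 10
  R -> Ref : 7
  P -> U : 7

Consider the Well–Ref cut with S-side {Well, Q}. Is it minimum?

No — its capacity is 15, but the minimum cut has capacity 13.

Given cut capacity: 9 + 6 = 15.
Augment Well→P→R→Ref: bottleneck 7, flow now 7.
Augment Well→P→U→Ref: bottleneck 2, flow now 9.
Augment Well→Q→U→Ref: bottleneck 4, flow now 13.
No augmenting path remains; maximum flow = 13.
In the residual graph, reachable from Well: {Well, P, Q, R, U}.
Min-cut edges: R→Ref (7), U→Ref (6); capacity 7 + 6 = 13.
Cut capacity 15 exceeds the max flow 13, so it is not minimum.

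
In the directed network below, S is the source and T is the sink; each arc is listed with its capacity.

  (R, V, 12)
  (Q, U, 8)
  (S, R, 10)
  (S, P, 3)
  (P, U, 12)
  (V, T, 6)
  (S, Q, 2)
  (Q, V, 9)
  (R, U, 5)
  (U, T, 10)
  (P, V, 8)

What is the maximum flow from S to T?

Augment S→P→U→T: bottleneck 3, flow now 3.
Augment S→Q→U→T: bottleneck 2, flow now 5.
Augment S→R→U→T: bottleneck 5, flow now 10.
Augment S→R→V→T: bottleneck 5, flow now 15.
No augmenting path remains; maximum flow = 15.
In the residual graph, reachable from S: {S}.
Min-cut edges: S→P (3), S→Q (2), S→R (10); capacity 3 + 2 + 10 = 15.
This cut is saturated, so no flow can exceed 15.

15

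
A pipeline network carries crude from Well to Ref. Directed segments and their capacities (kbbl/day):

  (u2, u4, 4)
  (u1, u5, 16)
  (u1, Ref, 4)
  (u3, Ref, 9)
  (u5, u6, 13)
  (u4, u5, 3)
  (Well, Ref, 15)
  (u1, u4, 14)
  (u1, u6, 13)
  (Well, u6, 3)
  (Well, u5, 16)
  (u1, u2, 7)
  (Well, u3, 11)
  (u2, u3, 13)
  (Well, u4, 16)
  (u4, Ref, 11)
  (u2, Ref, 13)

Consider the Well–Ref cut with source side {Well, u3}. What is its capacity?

59

Edges leaving {Well, u3}: Well→u4 (16), Well→u5 (16), Well→u6 (3), Well→Ref (15), u3→Ref (9).
Cut capacity = 16 + 16 + 3 + 15 + 9 = 59.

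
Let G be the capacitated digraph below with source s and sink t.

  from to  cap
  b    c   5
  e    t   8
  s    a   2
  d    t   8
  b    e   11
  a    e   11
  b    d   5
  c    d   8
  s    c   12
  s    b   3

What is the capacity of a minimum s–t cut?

Augment s→a→e→t: bottleneck 2, flow now 2.
Augment s→b→d→t: bottleneck 3, flow now 5.
Augment s→c→d→t: bottleneck 5, flow now 10.
Augment s→c→d→b→e→t: bottleneck 3, flow now 13. (uses reverse residual edge)
No augmenting path remains; maximum flow = 13.
By max-flow min-cut, the minimum cut capacity equals the max flow.
In the residual graph, reachable from s: {s, c}.
Min-cut edges: s→a (2), s→b (3), c→d (8); capacity 2 + 3 + 8 = 13.

13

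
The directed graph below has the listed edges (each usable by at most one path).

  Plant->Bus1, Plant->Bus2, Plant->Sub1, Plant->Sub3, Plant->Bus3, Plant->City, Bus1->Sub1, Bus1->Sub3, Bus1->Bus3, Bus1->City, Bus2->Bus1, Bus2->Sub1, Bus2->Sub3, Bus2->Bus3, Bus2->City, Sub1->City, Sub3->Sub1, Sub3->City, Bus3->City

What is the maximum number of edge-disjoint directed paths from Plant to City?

6

Assign every edge capacity 1; by Menger, the answer equals the max flow.
Path Plant→City (+1); total 1.
Path Plant→Bus1→City (+1); total 2.
Path Plant→Bus2→City (+1); total 3.
Path Plant→Sub1→City (+1); total 4.
Path Plant→Sub3→City (+1); total 5.
Path Plant→Bus3→City (+1); total 6.
No residual Plant→City path; max flow = 6.
Certifying cut of size 6: {Plant→Bus1, Plant→Bus2, Plant→Bus3, Plant→City, Plant→Sub1, Plant→Sub3}.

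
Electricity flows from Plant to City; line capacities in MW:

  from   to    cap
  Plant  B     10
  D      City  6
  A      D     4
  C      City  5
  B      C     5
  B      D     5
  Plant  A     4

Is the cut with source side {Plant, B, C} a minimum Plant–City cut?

No — its capacity is 14, but the minimum cut has capacity 11.

Given cut capacity: 4 + 5 + 5 = 14.
Augment Plant→A→D→City: bottleneck 4, flow now 4.
Augment Plant→B→C→City: bottleneck 5, flow now 9.
Augment Plant→B→D→City: bottleneck 2, flow now 11.
No augmenting path remains; maximum flow = 11.
In the residual graph, reachable from Plant: {Plant, A, B, D}.
Min-cut edges: B→C (5), D→City (6); capacity 5 + 6 = 11.
Cut capacity 14 exceeds the max flow 11, so it is not minimum.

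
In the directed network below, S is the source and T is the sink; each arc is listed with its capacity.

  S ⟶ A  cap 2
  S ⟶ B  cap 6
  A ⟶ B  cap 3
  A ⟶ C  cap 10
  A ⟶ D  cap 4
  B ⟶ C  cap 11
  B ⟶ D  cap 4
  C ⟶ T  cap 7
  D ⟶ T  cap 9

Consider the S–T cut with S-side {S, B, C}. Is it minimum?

Given cut capacity: 2 + 4 + 7 = 13.
Augment S→A→C→T: bottleneck 2, flow now 2.
Augment S→B→C→T: bottleneck 5, flow now 7.
Augment S→B→D→T: bottleneck 1, flow now 8.
No augmenting path remains; maximum flow = 8.
In the residual graph, reachable from S: {S}.
Min-cut edges: S→A (2), S→B (6); capacity 2 + 6 = 8.
Cut capacity 13 exceeds the max flow 8, so it is not minimum.

No — its capacity is 13, but the minimum cut has capacity 8.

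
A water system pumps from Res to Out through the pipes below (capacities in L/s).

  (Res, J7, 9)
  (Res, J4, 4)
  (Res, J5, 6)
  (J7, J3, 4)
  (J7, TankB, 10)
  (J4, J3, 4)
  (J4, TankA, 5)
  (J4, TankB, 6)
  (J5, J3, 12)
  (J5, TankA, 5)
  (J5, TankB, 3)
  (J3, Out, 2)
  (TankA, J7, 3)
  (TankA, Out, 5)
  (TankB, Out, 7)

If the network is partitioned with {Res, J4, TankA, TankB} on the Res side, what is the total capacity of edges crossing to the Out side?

Edges leaving {Res, J4, TankA, TankB}: Res→J7 (9), Res→J5 (6), J4→J3 (4), TankA→J7 (3), TankA→Out (5), TankB→Out (7).
Cut capacity = 9 + 6 + 4 + 3 + 5 + 7 = 34.

34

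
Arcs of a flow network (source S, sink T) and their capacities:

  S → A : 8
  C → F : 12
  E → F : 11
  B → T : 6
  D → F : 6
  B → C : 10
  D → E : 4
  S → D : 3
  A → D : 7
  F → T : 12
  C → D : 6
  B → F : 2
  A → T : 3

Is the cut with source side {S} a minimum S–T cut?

Yes — it is a minimum cut (capacity 11).

Given cut capacity: 8 + 3 = 11.
Augment S→A→T: bottleneck 3, flow now 3.
Augment S→D→F→T: bottleneck 3, flow now 6.
Augment S→A→D→F→T: bottleneck 3, flow now 9.
Augment S→A→D→E→F→T: bottleneck 2, flow now 11.
No augmenting path remains; maximum flow = 11.
Cut capacity 11 equals the max flow, so it is a minimum cut.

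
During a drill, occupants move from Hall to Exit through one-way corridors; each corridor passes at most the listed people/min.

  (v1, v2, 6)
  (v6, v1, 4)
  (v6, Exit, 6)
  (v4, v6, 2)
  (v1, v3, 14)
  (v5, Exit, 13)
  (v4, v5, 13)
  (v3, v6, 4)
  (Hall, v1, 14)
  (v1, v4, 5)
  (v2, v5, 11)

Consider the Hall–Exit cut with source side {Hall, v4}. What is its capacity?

29

Edges leaving {Hall, v4}: Hall→v1 (14), v4→v5 (13), v4→v6 (2).
Cut capacity = 14 + 13 + 2 = 29.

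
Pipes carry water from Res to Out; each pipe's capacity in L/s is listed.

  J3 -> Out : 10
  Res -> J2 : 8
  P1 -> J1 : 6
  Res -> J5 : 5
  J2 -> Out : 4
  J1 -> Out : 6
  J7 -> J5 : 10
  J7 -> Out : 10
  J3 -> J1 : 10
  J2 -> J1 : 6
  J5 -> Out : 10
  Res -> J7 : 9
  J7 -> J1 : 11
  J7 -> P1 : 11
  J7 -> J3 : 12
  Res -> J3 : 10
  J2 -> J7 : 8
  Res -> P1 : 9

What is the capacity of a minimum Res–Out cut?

38

Augment Res→J2→Out: bottleneck 4, flow now 4.
Augment Res→J7→Out: bottleneck 9, flow now 13.
Augment Res→J3→Out: bottleneck 10, flow now 23.
Augment Res→J5→Out: bottleneck 5, flow now 28.
Augment Res→J2→J7→Out: bottleneck 1, flow now 29.
Augment Res→J2→J1→Out: bottleneck 3, flow now 32.
Augment Res→P1→J1→Out: bottleneck 3, flow now 35.
Augment Res→P1→J1→J2→J7→J5→Out: bottleneck 3, flow now 38. (uses reverse residual edge)
No augmenting path remains; maximum flow = 38.
By max-flow min-cut, the minimum cut capacity equals the max flow.
In the residual graph, reachable from Res: {Res, P1}.
Min-cut edges: Res→J2 (8), Res→J7 (9), Res→J3 (10), Res→J5 (5), P1→J1 (6); capacity 8 + 9 + 10 + 5 + 6 = 38.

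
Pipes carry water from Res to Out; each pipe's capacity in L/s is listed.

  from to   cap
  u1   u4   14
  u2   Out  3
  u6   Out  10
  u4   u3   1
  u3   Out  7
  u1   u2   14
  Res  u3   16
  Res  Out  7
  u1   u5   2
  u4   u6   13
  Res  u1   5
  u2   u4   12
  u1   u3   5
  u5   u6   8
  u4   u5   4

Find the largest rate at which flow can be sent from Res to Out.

19

Augment Res→Out: bottleneck 7, flow now 7.
Augment Res→u3→Out: bottleneck 7, flow now 14.
Augment Res→u1→u2→Out: bottleneck 3, flow now 17.
Augment Res→u1→u4→u6→Out: bottleneck 2, flow now 19.
No augmenting path remains; maximum flow = 19.
In the residual graph, reachable from Res: {Res, u3}.
Min-cut edges: Res→u1 (5), Res→Out (7), u3→Out (7); capacity 5 + 7 + 7 = 19.
This cut is saturated, so no flow can exceed 19.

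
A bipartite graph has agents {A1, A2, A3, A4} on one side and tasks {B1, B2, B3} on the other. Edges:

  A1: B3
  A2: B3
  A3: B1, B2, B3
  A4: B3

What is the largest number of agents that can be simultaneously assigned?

Unit-capacity flow: source→left, listed edges, right→sink; max matching = max flow.
Augmenting path A1→B3 (+1); matched 1.
Augmenting path A3→B1 (+1); matched 2.
No augmenting path remains; maximum matching = 2.
König certificate: {A3, B3} is a vertex cover of size 2 (every listed pair touches it), so no matching can be larger.

2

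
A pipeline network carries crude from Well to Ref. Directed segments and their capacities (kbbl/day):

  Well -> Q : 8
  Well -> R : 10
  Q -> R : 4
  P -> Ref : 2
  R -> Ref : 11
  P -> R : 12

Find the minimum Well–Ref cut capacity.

11

Augment Well→R→Ref: bottleneck 10, flow now 10.
Augment Well→Q→R→Ref: bottleneck 1, flow now 11.
No augmenting path remains; maximum flow = 11.
By max-flow min-cut, the minimum cut capacity equals the max flow.
In the residual graph, reachable from Well: {Well, Q, R}.
Min-cut edges: R→Ref (11); capacity 11 = 11.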